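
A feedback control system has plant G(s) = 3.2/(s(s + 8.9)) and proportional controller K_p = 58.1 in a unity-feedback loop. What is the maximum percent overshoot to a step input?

Closed-loop characteristic equation: s² + 8.9s + 185.9 = 0, so ω_n = 13.64 rad/s and ζ = 8.9/(2·13.64) = 0.3264.
%OS = 100·exp(−πζ/√(1−ζ²)) = 100·exp(−π·0.3264/√0.8935) = 33.8%.

33.8%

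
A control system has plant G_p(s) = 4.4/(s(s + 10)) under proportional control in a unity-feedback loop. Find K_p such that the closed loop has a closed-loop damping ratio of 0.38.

K_p = 39.3

Closed-loop characteristic equation: s² + 10s + K_p·4.4 = 0.
So ω_n = √(4.4K_p) and 2ζω_n = 10, giving ζ = 10/(2√(4.4K_p)).
Setting ζ = 0.38: √(4.4K_p) = 10/(2·0.38) = 13.16, so K_p = 173.1/4.4 = 39.3.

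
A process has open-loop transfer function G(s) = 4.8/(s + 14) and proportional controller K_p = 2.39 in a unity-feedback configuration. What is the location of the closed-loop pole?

s = -25.47

Closed-loop transfer function: T(s) = K_p·G(s)/(1 + K_p·G(s)) = 11.47/(s + 14 + 11.47) = 11.47/(s + 25.47).
The closed-loop pole is at s = −25.47.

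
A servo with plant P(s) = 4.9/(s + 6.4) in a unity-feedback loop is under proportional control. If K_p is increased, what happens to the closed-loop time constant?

Closed-loop pole is at s = −(6.4+K_p·4.9); larger K_p moves it further left, so τ = 1/(6.4+K_p·4.9) decreases.

decrease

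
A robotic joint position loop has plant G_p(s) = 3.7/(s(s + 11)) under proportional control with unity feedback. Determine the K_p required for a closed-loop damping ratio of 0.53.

Closed-loop characteristic equation: s² + 11s + K_p·3.7 = 0.
So ω_n = √(3.7K_p) and 2ζω_n = 11, giving ζ = 11/(2√(3.7K_p)).
Setting ζ = 0.53: √(3.7K_p) = 11/(2·0.53) = 10.38, so K_p = 107.7/3.7 = 29.1.

K_p = 29.1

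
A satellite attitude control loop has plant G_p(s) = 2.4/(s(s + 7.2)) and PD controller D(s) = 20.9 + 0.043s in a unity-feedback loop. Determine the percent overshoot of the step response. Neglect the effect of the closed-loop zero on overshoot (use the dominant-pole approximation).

Forward path: (20.9 + 0.043s)·2.4/(s(s+7.2)). The closed-loop characteristic equation is s² + (7.2 + 2.4·0.043)s + 2.4·20.9 = 0.
That is s² + 7.303s + 50.16 = 0, so ω_n = 7.082 rad/s and ζ = 7.303/(2·7.082) = 0.5156.
%OS = 100·exp(−πζ/√(1−ζ²)) = 15.1%.

15.1%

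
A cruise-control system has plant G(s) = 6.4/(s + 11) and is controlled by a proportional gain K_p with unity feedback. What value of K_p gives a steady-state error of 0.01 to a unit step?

K_p = 170

Steady-state error for a unit step on this type-0 loop is 1/(1 + K_p·G(0)).
G(0) = 0.5818. Require 1/(1 + K_p·0.5818) = 0.01, so 1 + 0.5818·K_p = 100.
K_p = (100 − 1)/0.5818 = 170.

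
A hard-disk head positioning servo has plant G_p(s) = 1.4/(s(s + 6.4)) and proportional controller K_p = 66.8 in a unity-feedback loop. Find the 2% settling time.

T_s ≈ 1.25 s

From 1 + K_pG_p(s) = 0: s² + 6.4s + 93.52 = 0 ⇒ ω_n = 9.671, ζ = 0.3309.
2% settling time T_s ≈ 4/(ζω_n) = 4/3.2 = 1.25 s.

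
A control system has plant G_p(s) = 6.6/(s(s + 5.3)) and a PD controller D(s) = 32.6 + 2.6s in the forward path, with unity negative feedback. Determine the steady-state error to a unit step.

The open loop D(s)G_p(s) has a pole at the origin (type 1), so the static position error constant is infinite and e_ss = 1/(1+∞) = 0.

0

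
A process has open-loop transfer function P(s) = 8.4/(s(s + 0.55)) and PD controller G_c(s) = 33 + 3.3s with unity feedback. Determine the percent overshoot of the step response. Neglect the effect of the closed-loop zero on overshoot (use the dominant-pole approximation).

0.643%

Forward path: (33 + 3.3s)·8.4/(s(s+0.55)). The closed-loop characteristic equation is s² + (0.55 + 8.4·3.3)s + 8.4·33 = 0.
That is s² + 28.27s + 277.2 = 0, so ω_n = 16.65 rad/s and ζ = 28.27/(2·16.65) = 0.849.
%OS = 100·exp(−πζ/√(1−ζ²)) = 0.643%.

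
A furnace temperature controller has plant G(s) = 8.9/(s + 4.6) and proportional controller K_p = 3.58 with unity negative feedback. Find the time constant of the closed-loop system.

τ = 0.0274 s

Closed-loop transfer function: T(s) = K_p·G(s)/(1 + K_p·G(s)) = 31.86/(s + 4.6 + 31.86) = 31.86/(s + 36.46).
Time constant τ = 1/36.46 = 0.0274 s.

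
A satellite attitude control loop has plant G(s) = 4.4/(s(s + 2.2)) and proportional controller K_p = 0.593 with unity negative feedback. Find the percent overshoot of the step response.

5.39%

The closed-loop denominator s² + 2.2s + 2.609 gives ω_n = √2.609 = 1.615 and ζ = 2.2/(2ω_n) = 0.681.
%OS = 100·exp(−πζ/√(1−ζ²)) = 100·exp(−π·0.681/√0.5363) = 5.39%.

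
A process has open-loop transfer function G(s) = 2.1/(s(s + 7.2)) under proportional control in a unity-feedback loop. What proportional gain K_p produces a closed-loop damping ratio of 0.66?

K_p = 14.2

Closed-loop characteristic equation: s² + 7.2s + K_p·2.1 = 0.
So ω_n = √(2.1K_p) and 2ζω_n = 7.2, giving ζ = 7.2/(2√(2.1K_p)).
Setting ζ = 0.66: √(2.1K_p) = 7.2/(2·0.66) = 5.455, so K_p = 29.75/2.1 = 14.2.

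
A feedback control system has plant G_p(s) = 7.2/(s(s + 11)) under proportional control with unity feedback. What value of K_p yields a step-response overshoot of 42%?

From %OS = 100·exp(−πζ/√(1−ζ²)) = 42%, ζ = −ln(0.42)/√(π²+ln²(0.42)) = 0.2662.
Characteristic equation s² + 11s + 7.2K_p = 0 gives ζ = 11/(2√(7.2K_p)).
Setting ζ = 0.2662: √(7.2K_p) = 11/(2·0.2662) = 20.66, so K_p = 427/7.2 = 59.3.

K_p = 59.3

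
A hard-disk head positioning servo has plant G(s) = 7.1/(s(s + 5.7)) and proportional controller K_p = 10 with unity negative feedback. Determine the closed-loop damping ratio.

With unity feedback the closed-loop characteristic equation is s² + 5.7s + 10·7.1 = s² + 5.7s + 71 = 0.
So ω_n² = 71 ⇒ ω_n = 8.426 rad/s, and ζ = 5.7/(2ω_n) = 0.338.

ζ = 0.338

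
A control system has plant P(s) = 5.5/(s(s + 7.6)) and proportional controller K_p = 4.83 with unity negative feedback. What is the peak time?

T_p = 0.902 s

The closed-loop denominator s² + 7.6s + 26.57 gives ω_n = √26.57 = 5.154 and ζ = 7.6/(2ω_n) = 0.7373.
Damped frequency ω_d = ω_n√(1−ζ²) = 3.482 rad/s, so peak time T_p = π/ω_d = 0.902 s.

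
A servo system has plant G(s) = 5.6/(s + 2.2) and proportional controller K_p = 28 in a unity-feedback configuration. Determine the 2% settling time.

Closed-loop transfer function: T(s) = K_p·G(s)/(1 + K_p·G(s)) = 156.8/(s + 2.2 + 156.8) = 156.8/(s + 159).
Time constant τ = 1/159 = 0.006289 s, so the 2% settling time is about 4τ = 0.0252 s.

T_s ≈ 0.0252 s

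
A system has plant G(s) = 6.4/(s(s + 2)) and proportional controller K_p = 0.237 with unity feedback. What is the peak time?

T_p = 4.37 s

The closed-loop denominator s² + 2s + 1.517 gives ω_n = √1.517 = 1.232 and ζ = 2/(2ω_n) = 0.812.
Damped frequency ω_d = ω_n√(1−ζ²) = 0.7189 rad/s, so peak time T_p = π/ω_d = 4.37 s.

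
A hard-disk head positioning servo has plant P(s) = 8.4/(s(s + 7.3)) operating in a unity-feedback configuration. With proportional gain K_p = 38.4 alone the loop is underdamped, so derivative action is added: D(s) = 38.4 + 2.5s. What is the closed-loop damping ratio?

Forward path: (38.4 + 2.5s)·8.4/(s(s+7.3)). The closed-loop characteristic equation is s² + (7.3 + 8.4·2.5)s + 8.4·38.4 = 0.
That is s² + 28.3s + 322.6 = 0, so ω_n = 17.96 rad/s and ζ = 28.3/(2·17.96) = 0.7879.

ζ = 0.788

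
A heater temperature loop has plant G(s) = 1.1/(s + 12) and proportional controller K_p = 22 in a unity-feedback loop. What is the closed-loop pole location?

s = -36.2

Closed-loop transfer function: T(s) = K_p·G(s)/(1 + K_p·G(s)) = 24.2/(s + 12 + 24.2) = 24.2/(s + 36.2).
The closed-loop pole is at s = −36.2.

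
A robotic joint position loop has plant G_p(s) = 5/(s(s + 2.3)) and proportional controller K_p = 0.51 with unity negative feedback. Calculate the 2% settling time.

Closed-loop characteristic equation: s² + 2.3s + 2.55 = 0, so ω_n = 1.597 rad/s and ζ = 2.3/(2·1.597) = 0.7202.
2% settling time T_s ≈ 4/(ζω_n) = 4/1.15 = 3.48 s.

T_s ≈ 3.48 s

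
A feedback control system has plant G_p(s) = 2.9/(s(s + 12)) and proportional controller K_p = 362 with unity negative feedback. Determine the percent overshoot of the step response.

Closed-loop characteristic equation: s² + 12s + 1050 = 0, so ω_n = 32.4 rad/s and ζ = 12/(2·32.4) = 0.1852.
%OS = 100·exp(−πζ/√(1−ζ²)) = 100·exp(−π·0.1852/√0.9657) = 55.3%.

55.3%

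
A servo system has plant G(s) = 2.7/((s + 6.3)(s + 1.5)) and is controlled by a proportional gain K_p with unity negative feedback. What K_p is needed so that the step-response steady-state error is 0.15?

Steady-state error for a unit step on this type-0 loop is 1/(1 + K_p·G(0)).
G(0) = 0.2857. Require 1/(1 + K_p·0.2857) = 0.15, so 1 + 0.2857·K_p = 6.667.
K_p = (6.667 − 1)/0.2857 = 19.8.

K_p = 19.8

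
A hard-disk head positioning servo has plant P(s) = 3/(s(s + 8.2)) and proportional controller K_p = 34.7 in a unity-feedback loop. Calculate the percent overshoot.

Closed-loop characteristic equation: s² + 8.2s + 104.1 = 0, so ω_n = 10.2 rad/s and ζ = 8.2/(2·10.2) = 0.4018.
%OS = 100·exp(−πζ/√(1−ζ²)) = 100·exp(−π·0.4018/√0.8385) = 25.2%.

25.2%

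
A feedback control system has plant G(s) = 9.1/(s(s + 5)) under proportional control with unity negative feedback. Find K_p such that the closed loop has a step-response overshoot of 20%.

K_p = 3.3

From %OS = 100·exp(−πζ/√(1−ζ²)) = 20%, ζ = −ln(0.2)/√(π²+ln²(0.2)) = 0.4559.
Characteristic equation s² + 5s + 9.1K_p = 0 gives ζ = 5/(2√(9.1K_p)).
Setting ζ = 0.4559: √(9.1K_p) = 5/(2·0.4559) = 5.483, so K_p = 30.06/9.1 = 3.3.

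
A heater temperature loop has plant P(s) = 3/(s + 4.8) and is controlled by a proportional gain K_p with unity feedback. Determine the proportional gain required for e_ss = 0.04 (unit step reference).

K_p = 38.4

For a type-0 loop with proportional control, e_ss = 1/(1 + K_p·P(0)).
P(0) = 0.625. Require 1/(1 + K_p·0.625) = 0.04, so 1 + 0.625·K_p = 25.
K_p = (25 − 1)/0.625 = 38.4.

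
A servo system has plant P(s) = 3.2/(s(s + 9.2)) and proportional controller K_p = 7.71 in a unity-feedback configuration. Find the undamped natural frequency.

ω_n = 4.97 rad/s

With unity feedback the closed-loop characteristic equation is s² + 9.2s + 7.71·3.2 = s² + 9.2s + 24.67 = 0.
So ω_n² = 24.67 ⇒ ω_n = 4.967 rad/s, and ζ = 9.2/(2ω_n) = 0.926.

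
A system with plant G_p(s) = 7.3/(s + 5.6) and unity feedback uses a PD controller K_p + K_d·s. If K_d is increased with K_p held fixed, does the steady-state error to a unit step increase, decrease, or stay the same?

At s = 0 the derivative term contributes nothing: C(0) = K_p regardless of K_d, so K_pos = K_p·G_p(0) and e_ss are unchanged.

unchanged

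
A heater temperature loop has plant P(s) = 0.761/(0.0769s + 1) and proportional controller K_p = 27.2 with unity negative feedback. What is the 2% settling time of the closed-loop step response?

Closed loop: T(s) = K_p·P/(1+K_p·P) = 20.7/(0.0769s + 1 + 20.7), with pole at s = −(1 + 20.7)/0.0769 = −282.2.
τ = 1/282.2 = 0.003544 s, so 2% settling time ≈ 4τ = 0.0142 s.

T_s ≈ 0.0142 s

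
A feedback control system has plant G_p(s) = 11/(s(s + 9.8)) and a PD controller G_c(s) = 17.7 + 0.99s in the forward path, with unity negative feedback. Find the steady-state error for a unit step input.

0

The open loop G_c(s)G_p(s) has a pole at the origin (type 1), so the static position error constant is infinite and e_ss = 1/(1+∞) = 0.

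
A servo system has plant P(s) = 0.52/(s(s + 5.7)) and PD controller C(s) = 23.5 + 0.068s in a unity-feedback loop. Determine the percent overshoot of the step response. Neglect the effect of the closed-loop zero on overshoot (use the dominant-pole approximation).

Forward path: (23.5 + 0.068s)·0.52/(s(s+5.7)). The closed-loop characteristic equation is s² + (5.7 + 0.52·0.068)s + 0.52·23.5 = 0.
That is s² + 5.735s + 12.22 = 0, so ω_n = 3.496 rad/s and ζ = 5.735/(2·3.496) = 0.8203.
%OS = 100·exp(−πζ/√(1−ζ²)) = 1.1%.

1.1%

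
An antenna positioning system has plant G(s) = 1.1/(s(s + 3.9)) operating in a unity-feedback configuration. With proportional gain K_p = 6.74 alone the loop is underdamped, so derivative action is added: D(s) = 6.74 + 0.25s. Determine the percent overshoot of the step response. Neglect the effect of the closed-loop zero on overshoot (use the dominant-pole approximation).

2.35%

Forward path: (6.74 + 0.25s)·1.1/(s(s+3.9)). The closed-loop characteristic equation is s² + (3.9 + 1.1·0.25)s + 1.1·6.74 = 0.
That is s² + 4.175s + 7.414 = 0, so ω_n = 2.723 rad/s and ζ = 4.175/(2·2.723) = 0.7667.
%OS = 100·exp(−πζ/√(1−ζ²)) = 2.35%.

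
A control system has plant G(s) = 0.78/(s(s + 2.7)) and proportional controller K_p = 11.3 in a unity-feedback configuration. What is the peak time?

T_p = 1.19 s

From 1 + K_pG(s) = 0: s² + 2.7s + 8.814 = 0 ⇒ ω_n = 2.969, ζ = 0.4547.
Damped frequency ω_d = ω_n√(1−ζ²) = 2.644 rad/s, so peak time T_p = π/ω_d = 1.19 s.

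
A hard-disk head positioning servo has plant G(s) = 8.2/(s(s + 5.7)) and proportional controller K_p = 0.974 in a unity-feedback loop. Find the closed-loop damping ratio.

With unity feedback the closed-loop characteristic equation is s² + 5.7s + 0.974·8.2 = s² + 5.7s + 7.987 = 0.
Matching s² + 2ζω_n s + ω_n²: ω_n = √7.987 = 2.826 rad/s and 2ζω_n = 5.7, so ζ = 5.7/(2·2.826) = 1.01.

ζ = 1.01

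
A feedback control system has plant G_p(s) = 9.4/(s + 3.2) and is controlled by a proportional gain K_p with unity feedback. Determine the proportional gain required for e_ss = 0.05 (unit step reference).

K_p = 6.47

For a type-0 loop with proportional control, e_ss = 1/(1 + K_p·G_p(0)).
G_p(0) = 2.938. Require 1/(1 + K_p·2.938) = 0.05, so 1 + 2.938·K_p = 20.
K_p = (20 − 1)/2.938 = 6.47.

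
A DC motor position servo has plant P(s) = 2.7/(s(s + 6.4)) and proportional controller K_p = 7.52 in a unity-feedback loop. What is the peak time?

T_p = 0.99 s

The closed-loop denominator s² + 6.4s + 20.3 gives ω_n = √20.3 = 4.506 and ζ = 6.4/(2ω_n) = 0.7102.
Damped frequency ω_d = ω_n√(1−ζ²) = 3.172 rad/s, so peak time T_p = π/ω_d = 0.99 s.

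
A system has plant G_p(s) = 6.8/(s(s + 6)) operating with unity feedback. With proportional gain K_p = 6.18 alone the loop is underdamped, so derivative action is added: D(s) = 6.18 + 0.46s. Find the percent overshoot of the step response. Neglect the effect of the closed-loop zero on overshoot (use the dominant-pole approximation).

4.44%

Forward path: (6.18 + 0.46s)·6.8/(s(s+6)). The closed-loop characteristic equation is s² + (6 + 6.8·0.46)s + 6.8·6.18 = 0.
That is s² + 9.128s + 42.02 = 0, so ω_n = 6.483 rad/s and ζ = 9.128/(2·6.483) = 0.704.
%OS = 100·exp(−πζ/√(1−ζ²)) = 4.44%.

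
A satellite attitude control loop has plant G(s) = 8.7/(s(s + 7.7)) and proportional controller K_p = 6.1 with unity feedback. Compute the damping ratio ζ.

ζ = 0.528

1 + K_p·G(s) = 0 gives s² + 7.7s + 53.07 = 0.
So ω_n² = 53.07 ⇒ ω_n = 7.285 rad/s, and ζ = 7.7/(2ω_n) = 0.528.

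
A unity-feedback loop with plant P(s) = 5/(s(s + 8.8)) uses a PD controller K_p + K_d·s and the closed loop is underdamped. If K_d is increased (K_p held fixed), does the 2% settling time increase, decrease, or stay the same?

Characteristic equation s² + (8.8 + 5K_d)s + 5K_p = 0: raising K_d increases ζω_n = (8.8+5K_d)/2 while the loop stays underdamped, so T_s ≈ 4/(ζω_n) decreases.

decrease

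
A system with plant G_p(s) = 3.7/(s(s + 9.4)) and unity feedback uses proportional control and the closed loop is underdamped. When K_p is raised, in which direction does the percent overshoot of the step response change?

increase

ζ = 9.4/(2√(3.7K_p)) decreases as K_p grows; lower damping means more overshoot.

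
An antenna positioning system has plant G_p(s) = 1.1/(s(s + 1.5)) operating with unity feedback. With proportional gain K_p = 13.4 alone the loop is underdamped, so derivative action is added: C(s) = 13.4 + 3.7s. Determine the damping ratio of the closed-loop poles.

Forward path: (13.4 + 3.7s)·1.1/(s(s+1.5)). The closed-loop characteristic equation is s² + (1.5 + 1.1·3.7)s + 1.1·13.4 = 0.
That is s² + 5.57s + 14.74 = 0, so ω_n = 3.839 rad/s and ζ = 5.57/(2·3.839) = 0.7254.

ζ = 0.725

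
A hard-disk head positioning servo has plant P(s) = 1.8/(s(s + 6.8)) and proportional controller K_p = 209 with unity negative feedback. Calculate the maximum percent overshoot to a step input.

Closed-loop characteristic equation: s² + 6.8s + 376.2 = 0, so ω_n = 19.4 rad/s and ζ = 6.8/(2·19.4) = 0.1753.
%OS = 100·exp(−πζ/√(1−ζ²)) = 100·exp(−π·0.1753/√0.9693) = 57.2%.

57.2%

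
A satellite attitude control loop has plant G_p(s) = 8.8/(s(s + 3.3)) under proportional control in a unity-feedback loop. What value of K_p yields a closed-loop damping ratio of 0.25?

Closed-loop characteristic equation: s² + 3.3s + K_p·8.8 = 0.
So ω_n = √(8.8K_p) and 2ζω_n = 3.3, giving ζ = 3.3/(2√(8.8K_p)).
Setting ζ = 0.25: √(8.8K_p) = 3.3/(2·0.25) = 6.6, so K_p = 43.56/8.8 = 4.95.

K_p = 4.95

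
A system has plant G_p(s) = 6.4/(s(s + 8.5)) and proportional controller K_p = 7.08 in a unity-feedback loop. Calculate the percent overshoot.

Closed-loop characteristic equation: s² + 8.5s + 45.31 = 0, so ω_n = 6.731 rad/s and ζ = 8.5/(2·6.731) = 0.6314.
%OS = 100·exp(−πζ/√(1−ζ²)) = 100·exp(−π·0.6314/√0.6014) = 7.75%.

7.75%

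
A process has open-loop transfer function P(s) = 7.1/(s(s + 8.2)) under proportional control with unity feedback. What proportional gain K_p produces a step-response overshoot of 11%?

From %OS = 100·exp(−πζ/√(1−ζ²)) = 11%, ζ = −ln(0.11)/√(π²+ln²(0.11)) = 0.5749.
Characteristic equation s² + 8.2s + 7.1K_p = 0 gives ζ = 8.2/(2√(7.1K_p)).
Setting ζ = 0.5749: √(7.1K_p) = 8.2/(2·0.5749) = 7.132, so K_p = 50.86/7.1 = 7.16.

K_p = 7.16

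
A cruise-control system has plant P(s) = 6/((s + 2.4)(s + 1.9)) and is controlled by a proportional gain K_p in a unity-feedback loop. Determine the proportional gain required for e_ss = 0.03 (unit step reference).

K_p = 24.6

For a type-0 loop with proportional control, e_ss = 1/(1 + K_p·P(0)).
P(0) = 1.316. Require 1/(1 + K_p·1.316) = 0.03, so 1 + 1.316·K_p = 33.33.
K_p = (33.33 − 1)/1.316 = 24.6.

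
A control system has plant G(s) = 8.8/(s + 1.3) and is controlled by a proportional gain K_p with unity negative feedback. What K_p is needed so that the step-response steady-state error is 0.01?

For a type-0 loop with proportional control, e_ss = 1/(1 + K_p·G(0)).
G(0) = 6.769. Require 1/(1 + K_p·6.769) = 0.01, so 1 + 6.769·K_p = 100.
K_p = (100 − 1)/6.769 = 14.6.

K_p = 14.6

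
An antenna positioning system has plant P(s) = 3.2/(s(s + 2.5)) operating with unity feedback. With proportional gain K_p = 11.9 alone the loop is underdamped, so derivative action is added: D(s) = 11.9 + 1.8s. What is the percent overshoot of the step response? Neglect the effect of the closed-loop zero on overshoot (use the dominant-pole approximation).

5.9%

Forward path: (11.9 + 1.8s)·3.2/(s(s+2.5)). The closed-loop characteristic equation is s² + (2.5 + 3.2·1.8)s + 3.2·11.9 = 0.
That is s² + 8.26s + 38.08 = 0, so ω_n = 6.171 rad/s and ζ = 8.26/(2·6.171) = 0.6693.
%OS = 100·exp(−πζ/√(1−ζ²)) = 5.9%.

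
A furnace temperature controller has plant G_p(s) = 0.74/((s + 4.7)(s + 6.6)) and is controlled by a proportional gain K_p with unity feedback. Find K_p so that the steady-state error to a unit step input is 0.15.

K_p = 238

For a type-0 loop with proportional control, e_ss = 1/(1 + K_p·G_p(0)).
G_p(0) = 0.02386. Require 1/(1 + K_p·0.02386) = 0.15, so 1 + 0.02386·K_p = 6.667.
K_p = (6.667 − 1)/0.02386 = 238.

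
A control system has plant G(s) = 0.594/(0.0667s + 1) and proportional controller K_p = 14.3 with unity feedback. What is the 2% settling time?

T_s ≈ 0.0281 s

Closed loop: T(s) = K_p·G/(1+K_p·G) = 8.494/(0.0667s + 1 + 8.494), with pole at s = −(1 + 8.494)/0.0667 = −142.3.
τ = 1/142.3 = 0.007025 s, so 2% settling time ≈ 4τ = 0.0281 s.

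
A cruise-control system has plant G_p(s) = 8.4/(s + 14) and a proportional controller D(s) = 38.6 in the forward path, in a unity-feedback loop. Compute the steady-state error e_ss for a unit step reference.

The loop is type 0. Static position error constant K_pos = D(0)·G_p(0) = 38.6·0.6 = 23.16.
Steady-state error to a unit step: e_ss = 1/(1+K_pos) = 1/24.16 = 0.0414.

0.0414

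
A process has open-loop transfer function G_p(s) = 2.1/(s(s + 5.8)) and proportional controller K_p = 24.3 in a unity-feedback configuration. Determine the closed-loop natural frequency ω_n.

1 + K_p·G_p(s) = 0 gives s² + 5.8s + 51.03 = 0.
Matching s² + 2ζω_n s + ω_n²: ω_n = √51.03 = 7.144 rad/s and 2ζω_n = 5.8, so ζ = 5.8/(2·7.144) = 0.406.

ω_n = 7.14 rad/s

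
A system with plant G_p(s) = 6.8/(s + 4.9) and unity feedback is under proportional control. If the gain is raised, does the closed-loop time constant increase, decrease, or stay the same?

The closed-loop bandwidth 4.9+K_p·6.8 grows with K_p, so τ shrinks.

decrease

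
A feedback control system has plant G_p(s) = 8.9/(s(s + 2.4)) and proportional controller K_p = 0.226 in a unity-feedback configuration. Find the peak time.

From 1 + K_pG_p(s) = 0: s² + 2.4s + 2.011 = 0 ⇒ ω_n = 1.418, ζ = 0.8461.
Damped frequency ω_d = ω_n√(1−ζ²) = 0.7559 rad/s, so peak time T_p = π/ω_d = 4.16 s.

T_p = 4.16 s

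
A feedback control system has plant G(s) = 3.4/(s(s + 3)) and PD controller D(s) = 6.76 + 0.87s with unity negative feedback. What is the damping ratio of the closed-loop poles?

Forward path: (6.76 + 0.87s)·3.4/(s(s+3)). The closed-loop characteristic equation is s² + (3 + 3.4·0.87)s + 3.4·6.76 = 0.
That is s² + 5.958s + 22.98 = 0, so ω_n = 4.794 rad/s and ζ = 5.958/(2·4.794) = 0.6214.

ζ = 0.621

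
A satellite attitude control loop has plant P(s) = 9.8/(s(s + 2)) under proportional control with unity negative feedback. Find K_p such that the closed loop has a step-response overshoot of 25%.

From %OS = 100·exp(−πζ/√(1−ζ²)) = 25%, ζ = −ln(0.25)/√(π²+ln²(0.25)) = 0.4037.
Characteristic equation s² + 2s + 9.8K_p = 0 gives ζ = 2/(2√(9.8K_p)).
Setting ζ = 0.4037: √(9.8K_p) = 2/(2·0.4037) = 2.477, so K_p = 6.136/9.8 = 0.626.

K_p = 0.626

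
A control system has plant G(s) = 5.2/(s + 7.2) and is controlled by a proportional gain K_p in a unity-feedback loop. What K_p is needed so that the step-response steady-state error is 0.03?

K_p = 44.8

The loop is type 0, so e_ss(step) = 1/(1 + K_pos) with K_pos = K_p·G(0).
G(0) = 0.7222. Require 1/(1 + K_p·0.7222) = 0.03, so 1 + 0.7222·K_p = 33.33.
K_p = (33.33 − 1)/0.7222 = 44.8.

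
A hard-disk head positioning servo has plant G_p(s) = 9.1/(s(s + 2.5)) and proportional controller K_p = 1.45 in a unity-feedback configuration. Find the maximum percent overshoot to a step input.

The closed-loop denominator s² + 2.5s + 13.19 gives ω_n = √13.19 = 3.632 and ζ = 2.5/(2ω_n) = 0.3441.
%OS = 100·exp(−πζ/√(1−ζ²)) = 100·exp(−π·0.3441/√0.8816) = 31.6%.

31.6%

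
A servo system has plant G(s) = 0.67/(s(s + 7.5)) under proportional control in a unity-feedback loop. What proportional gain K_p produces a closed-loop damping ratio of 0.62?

K_p = 54.6

Closed-loop characteristic equation: s² + 7.5s + K_p·0.67 = 0.
So ω_n = √(0.67K_p) and 2ζω_n = 7.5, giving ζ = 7.5/(2√(0.67K_p)).
Setting ζ = 0.62: √(0.67K_p) = 7.5/(2·0.62) = 6.048, so K_p = 36.58/0.67 = 54.6.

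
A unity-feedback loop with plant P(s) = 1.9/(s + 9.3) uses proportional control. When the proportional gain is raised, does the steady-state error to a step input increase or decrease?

decrease

The position error constant K_pos = K_p·P(0) grows with K_p, and e_ss = 1/(1+K_pos) falls.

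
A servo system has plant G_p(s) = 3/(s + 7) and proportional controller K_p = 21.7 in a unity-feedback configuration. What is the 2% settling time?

T_s ≈ 0.0555 s

Closed-loop transfer function: T(s) = K_p·G_p(s)/(1 + K_p·G_p(s)) = 65.1/(s + 7 + 65.1) = 65.1/(s + 72.1).
Time constant τ = 1/72.1 = 0.01387 s, so the 2% settling time is about 4τ = 0.0555 s.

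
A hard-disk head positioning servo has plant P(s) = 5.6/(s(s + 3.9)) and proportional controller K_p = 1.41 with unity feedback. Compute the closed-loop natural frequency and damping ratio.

ω_n = 2.81 rad/s, ζ = 0.694

With unity feedback the closed-loop characteristic equation is s² + 3.9s + 1.41·5.6 = s² + 3.9s + 7.896 = 0.
Matching s² + 2ζω_n s + ω_n²: ω_n = √7.896 = 2.81 rad/s and 2ζω_n = 3.9, so ζ = 3.9/(2·2.81) = 0.694.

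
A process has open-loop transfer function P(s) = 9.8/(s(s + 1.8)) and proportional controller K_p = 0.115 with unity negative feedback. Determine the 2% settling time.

T_s ≈ 4.44 s

From 1 + K_pP(s) = 0: s² + 1.8s + 1.127 = 0 ⇒ ω_n = 1.062, ζ = 0.8478.
2% settling time T_s ≈ 4/(ζω_n) = 4/0.9 = 4.44 s.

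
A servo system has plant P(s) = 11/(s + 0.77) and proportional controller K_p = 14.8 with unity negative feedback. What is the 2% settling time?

Closed-loop transfer function: T(s) = K_p·P(s)/(1 + K_p·P(s)) = 162.8/(s + 0.77 + 162.8) = 162.8/(s + 163.6).
Time constant τ = 1/163.6 = 0.006114 s, so the 2% settling time is about 4τ = 0.0245 s.

T_s ≈ 0.0245 s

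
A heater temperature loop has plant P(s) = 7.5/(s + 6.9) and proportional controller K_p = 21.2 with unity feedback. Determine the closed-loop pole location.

Closed-loop transfer function: T(s) = K_p·P(s)/(1 + K_p·P(s)) = 159/(s + 6.9 + 159) = 159/(s + 165.9).
The closed-loop pole is at s = −165.9.

s = -165.9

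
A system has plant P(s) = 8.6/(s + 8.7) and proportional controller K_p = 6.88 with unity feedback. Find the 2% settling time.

T_s ≈ 0.0589 s

Closed-loop transfer function: T(s) = K_p·P(s)/(1 + K_p·P(s)) = 59.17/(s + 8.7 + 59.17) = 59.17/(s + 67.87).
Time constant τ = 1/67.87 = 0.01473 s, so the 2% settling time is about 4τ = 0.0589 s.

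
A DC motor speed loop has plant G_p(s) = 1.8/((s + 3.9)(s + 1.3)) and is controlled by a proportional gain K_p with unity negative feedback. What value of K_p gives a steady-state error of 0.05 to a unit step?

Steady-state error for a unit step on this type-0 loop is 1/(1 + K_p·G_p(0)).
G_p(0) = 0.355. Require 1/(1 + K_p·0.355) = 0.05, so 1 + 0.355·K_p = 20.
K_p = (20 − 1)/0.355 = 53.5.

K_p = 53.5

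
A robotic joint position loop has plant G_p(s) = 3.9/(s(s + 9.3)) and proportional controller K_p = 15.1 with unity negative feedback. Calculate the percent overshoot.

Closed-loop characteristic equation: s² + 9.3s + 58.89 = 0, so ω_n = 7.674 rad/s and ζ = 9.3/(2·7.674) = 0.6059.
%OS = 100·exp(−πζ/√(1−ζ²)) = 100·exp(−π·0.6059/√0.6328) = 9.14%.

9.14%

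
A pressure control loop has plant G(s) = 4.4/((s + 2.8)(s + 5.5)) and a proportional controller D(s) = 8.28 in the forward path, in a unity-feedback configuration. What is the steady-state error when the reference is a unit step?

0.297

The loop is type 0. Static position error constant K_pos = D(0)·G(0) = 8.28·0.2857 = 2.366.
Steady-state error to a unit step: e_ss = 1/(1+K_pos) = 1/3.366 = 0.297.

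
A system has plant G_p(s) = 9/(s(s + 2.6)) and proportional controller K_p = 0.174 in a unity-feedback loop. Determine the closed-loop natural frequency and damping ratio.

With unity feedback the closed-loop characteristic equation is s² + 2.6s + 0.174·9 = s² + 2.6s + 1.566 = 0.
So ω_n² = 1.566 ⇒ ω_n = 1.251 rad/s, and ζ = 2.6/(2ω_n) = 1.04.

ω_n = 1.25 rad/s, ζ = 1.04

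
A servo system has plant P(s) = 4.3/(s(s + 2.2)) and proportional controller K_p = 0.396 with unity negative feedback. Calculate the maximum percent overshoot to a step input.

From 1 + K_pP(s) = 0: s² + 2.2s + 1.703 = 0 ⇒ ω_n = 1.305, ζ = 0.843.
%OS = 100·exp(−πζ/√(1−ζ²)) = 100·exp(−π·0.843/√0.2894) = 0.728%.

0.728%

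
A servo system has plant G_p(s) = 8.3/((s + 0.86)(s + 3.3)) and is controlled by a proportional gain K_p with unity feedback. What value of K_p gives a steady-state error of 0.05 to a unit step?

K_p = 6.5

Steady-state error for a unit step on this type-0 loop is 1/(1 + K_p·G_p(0)).
G_p(0) = 2.925. Require 1/(1 + K_p·2.925) = 0.05, so 1 + 2.925·K_p = 20.
K_p = (20 − 1)/2.925 = 6.5.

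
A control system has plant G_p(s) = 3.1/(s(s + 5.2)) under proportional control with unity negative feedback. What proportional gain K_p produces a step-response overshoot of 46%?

From %OS = 100·exp(−πζ/√(1−ζ²)) = 46%, ζ = −ln(0.46)/√(π²+ln²(0.46)) = 0.24.
Characteristic equation s² + 5.2s + 3.1K_p = 0 gives ζ = 5.2/(2√(3.1K_p)).
Setting ζ = 0.24: √(3.1K_p) = 5.2/(2·0.24) = 10.84, so K_p = 117.4/3.1 = 37.9.

K_p = 37.9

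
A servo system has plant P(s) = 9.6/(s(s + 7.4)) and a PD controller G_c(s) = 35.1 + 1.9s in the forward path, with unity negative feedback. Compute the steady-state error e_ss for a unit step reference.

0

The open loop G_c(s)P(s) has a pole at the origin (type 1), so the static position error constant is infinite and e_ss = 1/(1+∞) = 0.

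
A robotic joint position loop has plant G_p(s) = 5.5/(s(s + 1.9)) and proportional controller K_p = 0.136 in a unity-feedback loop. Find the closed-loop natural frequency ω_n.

ω_n = 0.865 rad/s

The closed-loop denominator is s(s+1.9) + 0.136·5.5 = s² + 1.9s + 0.748.
Matching s² + 2ζω_n s + ω_n²: ω_n = √0.748 = 0.8649 rad/s and 2ζω_n = 1.9, so ζ = 1.9/(2·0.8649) = 1.1.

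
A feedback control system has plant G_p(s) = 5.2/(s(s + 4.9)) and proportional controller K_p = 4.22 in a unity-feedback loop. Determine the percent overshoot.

The closed-loop denominator s² + 4.9s + 21.94 gives ω_n = √21.94 = 4.684 and ζ = 4.9/(2ω_n) = 0.523.
%OS = 100·exp(−πζ/√(1−ζ²)) = 100·exp(−π·0.523/√0.7265) = 14.5%.

14.5%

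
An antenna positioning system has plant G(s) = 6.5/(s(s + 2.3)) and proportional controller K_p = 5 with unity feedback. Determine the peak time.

T_p = 0.563 s

From 1 + K_pG(s) = 0: s² + 2.3s + 32.5 = 0 ⇒ ω_n = 5.701, ζ = 0.2017.
Damped frequency ω_d = ω_n√(1−ζ²) = 5.584 rad/s, so peak time T_p = π/ω_d = 0.563 s.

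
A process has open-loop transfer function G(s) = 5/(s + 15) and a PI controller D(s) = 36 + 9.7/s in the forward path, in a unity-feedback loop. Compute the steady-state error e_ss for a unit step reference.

The open loop D(s)G(s) has a pole at the origin (type 1), so the static position error constant is infinite and e_ss = 1/(1+∞) = 0.

0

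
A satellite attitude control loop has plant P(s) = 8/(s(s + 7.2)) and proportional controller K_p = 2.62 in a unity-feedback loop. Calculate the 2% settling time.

T_s ≈ 1.11 s

The closed-loop denominator s² + 7.2s + 20.96 gives ω_n = √20.96 = 4.578 and ζ = 7.2/(2ω_n) = 0.7863.
2% settling time T_s ≈ 4/(ζω_n) = 4/3.6 = 1.11 s.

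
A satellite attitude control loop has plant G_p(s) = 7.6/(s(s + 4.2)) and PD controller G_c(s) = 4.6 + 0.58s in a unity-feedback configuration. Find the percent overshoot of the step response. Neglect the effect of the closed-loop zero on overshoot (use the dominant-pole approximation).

Forward path: (4.6 + 0.58s)·7.6/(s(s+4.2)). The closed-loop characteristic equation is s² + (4.2 + 7.6·0.58)s + 7.6·4.6 = 0.
That is s² + 8.608s + 34.96 = 0, so ω_n = 5.913 rad/s and ζ = 8.608/(2·5.913) = 0.7279.
%OS = 100·exp(−πζ/√(1−ζ²)) = 3.56%.

3.56%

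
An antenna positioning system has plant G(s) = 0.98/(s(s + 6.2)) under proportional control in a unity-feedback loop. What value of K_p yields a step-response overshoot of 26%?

K_p = 63.1

From %OS = 100·exp(−πζ/√(1−ζ²)) = 26%, ζ = −ln(0.26)/√(π²+ln²(0.26)) = 0.3941.
Characteristic equation s² + 6.2s + 0.98K_p = 0 gives ζ = 6.2/(2√(0.98K_p)).
Setting ζ = 0.3941: √(0.98K_p) = 6.2/(2·0.3941) = 7.866, so K_p = 61.88/0.98 = 63.1.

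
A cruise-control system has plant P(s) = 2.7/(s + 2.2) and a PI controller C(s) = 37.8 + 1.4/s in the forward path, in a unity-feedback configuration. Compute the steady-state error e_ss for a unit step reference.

The open loop C(s)P(s) has a pole at the origin (type 1), so the static position error constant is infinite and e_ss = 1/(1+∞) = 0.

0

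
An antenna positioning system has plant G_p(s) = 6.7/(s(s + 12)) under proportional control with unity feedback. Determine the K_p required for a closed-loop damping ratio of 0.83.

Closed-loop characteristic equation: s² + 12s + K_p·6.7 = 0.
So ω_n = √(6.7K_p) and 2ζω_n = 12, giving ζ = 12/(2√(6.7K_p)).
Setting ζ = 0.83: √(6.7K_p) = 12/(2·0.83) = 7.229, so K_p = 52.26/6.7 = 7.8.

K_p = 7.8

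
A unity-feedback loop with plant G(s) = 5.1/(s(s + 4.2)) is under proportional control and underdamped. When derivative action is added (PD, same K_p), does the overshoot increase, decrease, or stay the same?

decrease

With PD the characteristic equation becomes s² + (a + K·K_d)s + K·K_p = 0; the damping term grows, ζ rises, overshoot falls.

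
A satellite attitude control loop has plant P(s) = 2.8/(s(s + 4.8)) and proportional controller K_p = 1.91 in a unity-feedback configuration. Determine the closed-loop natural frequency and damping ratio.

ω_n = 2.31 rad/s, ζ = 1.04

With unity feedback the closed-loop characteristic equation is s² + 4.8s + 1.91·2.8 = s² + 4.8s + 5.348 = 0.
Matching s² + 2ζω_n s + ω_n²: ω_n = √5.348 = 2.313 rad/s and 2ζω_n = 4.8, so ζ = 4.8/(2·2.313) = 1.04.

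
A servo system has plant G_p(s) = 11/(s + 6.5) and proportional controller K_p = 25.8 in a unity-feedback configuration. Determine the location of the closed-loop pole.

Closed-loop transfer function: T(s) = K_p·G_p(s)/(1 + K_p·G_p(s)) = 283.8/(s + 6.5 + 283.8) = 283.8/(s + 290.3).
The closed-loop pole is at s = −290.3.

s = -290.3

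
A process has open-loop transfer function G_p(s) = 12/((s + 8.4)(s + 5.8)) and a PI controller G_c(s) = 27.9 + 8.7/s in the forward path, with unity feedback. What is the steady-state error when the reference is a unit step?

0

The open loop G_c(s)G_p(s) has a pole at the origin (type 1), so the static position error constant is infinite and e_ss = 1/(1+∞) = 0.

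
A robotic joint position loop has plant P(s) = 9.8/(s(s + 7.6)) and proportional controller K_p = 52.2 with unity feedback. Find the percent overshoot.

Closed-loop characteristic equation: s² + 7.6s + 511.6 = 0, so ω_n = 22.62 rad/s and ζ = 7.6/(2·22.62) = 0.168.
%OS = 100·exp(−πζ/√(1−ζ²)) = 100·exp(−π·0.168/√0.9718) = 58.5%.

58.5%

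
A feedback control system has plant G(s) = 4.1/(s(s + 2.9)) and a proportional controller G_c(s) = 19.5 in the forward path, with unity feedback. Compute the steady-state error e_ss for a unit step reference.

0

The open loop G_c(s)G(s) has a pole at the origin (type 1), so the static position error constant is infinite and e_ss = 1/(1+∞) = 0.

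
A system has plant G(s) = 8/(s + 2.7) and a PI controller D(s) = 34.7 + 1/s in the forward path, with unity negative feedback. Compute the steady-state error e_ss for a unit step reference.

The open loop D(s)G(s) has a pole at the origin (type 1), so the static position error constant is infinite and e_ss = 1/(1+∞) = 0.

0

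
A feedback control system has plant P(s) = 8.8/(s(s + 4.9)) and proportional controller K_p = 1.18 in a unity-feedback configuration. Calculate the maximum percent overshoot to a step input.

2.53%

The closed-loop denominator s² + 4.9s + 10.38 gives ω_n = √10.38 = 3.222 and ζ = 4.9/(2ω_n) = 0.7603.
%OS = 100·exp(−πζ/√(1−ζ²)) = 100·exp(−π·0.7603/√0.4219) = 2.53%.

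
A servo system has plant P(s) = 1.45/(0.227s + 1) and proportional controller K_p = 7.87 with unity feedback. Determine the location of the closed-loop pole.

Closed loop: T(s) = K_p·P/(1+K_p·P) = 11.41/(0.227s + 1 + 11.41), with pole at s = −(1 + 11.41)/0.227 = −54.68.

s = -54.68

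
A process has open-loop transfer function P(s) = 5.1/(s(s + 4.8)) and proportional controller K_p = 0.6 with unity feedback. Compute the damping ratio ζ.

1 + K_p·P(s) = 0 gives s² + 4.8s + 3.06 = 0.
So ω_n² = 3.06 ⇒ ω_n = 1.749 rad/s, and ζ = 4.8/(2ω_n) = 1.37.

ζ = 1.37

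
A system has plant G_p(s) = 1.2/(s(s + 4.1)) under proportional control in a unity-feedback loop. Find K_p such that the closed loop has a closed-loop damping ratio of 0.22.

Closed-loop characteristic equation: s² + 4.1s + K_p·1.2 = 0.
So ω_n = √(1.2K_p) and 2ζω_n = 4.1, giving ζ = 4.1/(2√(1.2K_p)).
Setting ζ = 0.22: √(1.2K_p) = 4.1/(2·0.22) = 9.318, so K_p = 86.83/1.2 = 72.4.

K_p = 72.4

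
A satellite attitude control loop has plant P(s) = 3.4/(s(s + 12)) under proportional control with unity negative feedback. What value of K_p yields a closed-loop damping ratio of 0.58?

Closed-loop characteristic equation: s² + 12s + K_p·3.4 = 0.
So ω_n = √(3.4K_p) and 2ζω_n = 12, giving ζ = 12/(2√(3.4K_p)).
Setting ζ = 0.58: √(3.4K_p) = 12/(2·0.58) = 10.34, so K_p = 107/3.4 = 31.5.

K_p = 31.5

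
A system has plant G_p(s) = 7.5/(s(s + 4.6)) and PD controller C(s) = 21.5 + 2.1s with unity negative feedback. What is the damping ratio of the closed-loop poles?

ζ = 0.801

Forward path: (21.5 + 2.1s)·7.5/(s(s+4.6)). The closed-loop characteristic equation is s² + (4.6 + 7.5·2.1)s + 7.5·21.5 = 0.
That is s² + 20.35s + 161.2 = 0, so ω_n = 12.7 rad/s and ζ = 20.35/(2·12.7) = 0.8013.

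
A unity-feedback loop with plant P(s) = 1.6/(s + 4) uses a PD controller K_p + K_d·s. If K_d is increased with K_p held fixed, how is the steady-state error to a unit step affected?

At s = 0 the derivative term contributes nothing: C(0) = K_p regardless of K_d, so K_pos = K_p·P(0) and e_ss are unchanged.

unchanged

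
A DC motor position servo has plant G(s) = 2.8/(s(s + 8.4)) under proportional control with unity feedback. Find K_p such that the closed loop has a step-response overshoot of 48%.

From %OS = 100·exp(−πζ/√(1−ζ²)) = 48%, ζ = −ln(0.48)/√(π²+ln²(0.48)) = 0.2275.
Characteristic equation s² + 8.4s + 2.8K_p = 0 gives ζ = 8.4/(2√(2.8K_p)).
Setting ζ = 0.2275: √(2.8K_p) = 8.4/(2·0.2275) = 18.46, so K_p = 340.8/2.8 = 122.

K_p = 122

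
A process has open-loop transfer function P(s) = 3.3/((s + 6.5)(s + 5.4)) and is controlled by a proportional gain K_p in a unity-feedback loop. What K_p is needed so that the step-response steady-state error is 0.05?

The loop is type 0, so e_ss(step) = 1/(1 + K_pos) with K_pos = K_p·P(0).
P(0) = 0.09402. Require 1/(1 + K_p·0.09402) = 0.05, so 1 + 0.09402·K_p = 20.
K_p = (20 − 1)/0.09402 = 202.

K_p = 202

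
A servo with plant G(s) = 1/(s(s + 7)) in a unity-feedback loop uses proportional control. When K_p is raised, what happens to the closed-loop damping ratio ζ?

ζ = 7/(2√(1K_p)); increasing K_p raises the denominator, so ζ falls.

decrease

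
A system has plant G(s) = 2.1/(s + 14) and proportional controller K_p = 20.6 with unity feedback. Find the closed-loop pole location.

s = -57.26

Closed-loop transfer function: T(s) = K_p·G(s)/(1 + K_p·G(s)) = 43.26/(s + 14 + 43.26) = 43.26/(s + 57.26).
The closed-loop pole is at s = −57.26.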